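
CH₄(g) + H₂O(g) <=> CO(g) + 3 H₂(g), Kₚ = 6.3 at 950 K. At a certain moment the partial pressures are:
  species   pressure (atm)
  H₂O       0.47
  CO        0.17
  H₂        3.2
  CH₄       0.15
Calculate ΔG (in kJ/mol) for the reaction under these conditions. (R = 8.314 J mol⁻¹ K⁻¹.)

ΔG = 20.0 kJ/mol

Qₚ = P(CO)·P(H₂)³ / (P(CH₄)·P(H₂O)) = (0.17)·(3.2)³ / ((0.15)·(0.47)) = 79.0
ΔG = RT ln(Qₚ/Kₚ) = (8.314 J mol⁻¹ K⁻¹)(950 K) × ln(79.0/6.3)
   = (7.898 kJ/mol)(2.529) = 20.0 kJ/mol
ΔG > 0, so the forward reaction is non-spontaneous (proceeds in reverse).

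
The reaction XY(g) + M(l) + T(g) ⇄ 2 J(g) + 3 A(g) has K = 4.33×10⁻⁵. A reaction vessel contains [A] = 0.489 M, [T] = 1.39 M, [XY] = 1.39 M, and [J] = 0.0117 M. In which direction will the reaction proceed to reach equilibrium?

in the forward direction

(M is a pure liquid — omitted from Q.)
Q = [J]²·[A]³ / ([XY]·[T]) = (0.0117)²·(0.489)³ / ((1.39)·(1.39)) = 8.28×10⁻⁶
Q = 8.28×10⁻⁶ < K = 4.33×10⁻⁵, so the forward reaction proceeds.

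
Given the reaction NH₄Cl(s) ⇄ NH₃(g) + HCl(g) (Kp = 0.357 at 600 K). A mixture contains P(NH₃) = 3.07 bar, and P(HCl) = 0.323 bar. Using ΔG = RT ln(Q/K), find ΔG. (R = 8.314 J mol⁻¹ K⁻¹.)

(NH₄Cl is a pure solid — omitted from Qp.)
Qp = P(NH₃)·P(HCl) = (3.07)·(0.323) = 0.992
ΔG = RT ln(Qp/Kp) = (8.314 J mol⁻¹ K⁻¹)(600 K) × ln(0.992/0.357)
   = (4.988 kJ/mol)(1.022) = 5.10 kJ/mol
ΔG > 0, so the forward reaction is non-spontaneous (proceeds in reverse).

ΔG = 5.10 kJ/mol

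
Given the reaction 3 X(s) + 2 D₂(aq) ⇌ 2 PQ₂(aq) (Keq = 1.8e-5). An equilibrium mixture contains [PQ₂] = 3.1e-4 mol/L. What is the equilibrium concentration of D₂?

(X is a pure solid — omitted from Keq.)
At equilibrium, Keq = [PQ₂]² / [D₂]² = 1.8e-5.
(3.1e-4)² / ([D₂])² = 1.8e-5
[D₂]² = 0.00534 ⇒ [D₂] = 0.073 mol/L

[D₂] = 0.073 mol/L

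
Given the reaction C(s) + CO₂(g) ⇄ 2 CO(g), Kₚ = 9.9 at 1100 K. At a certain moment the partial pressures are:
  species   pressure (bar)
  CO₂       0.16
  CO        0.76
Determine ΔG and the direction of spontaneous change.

(C is a pure solid — omitted from Qₚ.)
Qₚ = P(CO)² / P(CO₂) = (0.76)² / (0.16) = 3.61
ΔG = RT ln(Qₚ/Kₚ) = (8.314 J mol⁻¹ K⁻¹)(1100 K) × ln(3.61/9.9)
   = (9.145 kJ/mol)(-1.009) = -9.23 kJ/mol
ΔG < 0, so the forward reaction is spontaneous (proceeds forward).

ΔG = -9.23 kJ/mol; the forward reaction is spontaneous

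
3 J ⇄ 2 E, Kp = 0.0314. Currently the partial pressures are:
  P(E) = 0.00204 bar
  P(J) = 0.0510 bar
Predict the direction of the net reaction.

neither direction; the system is at equilibrium

Qp = P(E)² / P(J)³ = (0.00204)² / (0.0510)³ = 0.0314
Qp = 0.0314 = Kp, so the system is already at equilibrium.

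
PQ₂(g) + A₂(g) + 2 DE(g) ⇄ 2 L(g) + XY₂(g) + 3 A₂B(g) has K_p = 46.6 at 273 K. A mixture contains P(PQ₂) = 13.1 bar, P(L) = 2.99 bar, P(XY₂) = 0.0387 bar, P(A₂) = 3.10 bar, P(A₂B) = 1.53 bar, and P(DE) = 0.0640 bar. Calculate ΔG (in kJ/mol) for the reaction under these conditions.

Q_p = P(L)²·P(XY₂)·P(A₂B)³ / (P(PQ₂)·P(A₂)·P(DE)²) = (2.99)²·(0.0387)·(1.53)³ / ((13.1)·(3.10)·(0.0640)²) = 7.45
ΔG = RT ln(Q_p/K_p) = (8.314 J mol⁻¹ K⁻¹)(273 K) × ln(7.45/46.6)
   = (2.270 kJ/mol)(-1.833) = -4.16 kJ/mol
ΔG < 0, so the forward reaction is spontaneous (proceeds forward).

ΔG = -4.16 kJ/mol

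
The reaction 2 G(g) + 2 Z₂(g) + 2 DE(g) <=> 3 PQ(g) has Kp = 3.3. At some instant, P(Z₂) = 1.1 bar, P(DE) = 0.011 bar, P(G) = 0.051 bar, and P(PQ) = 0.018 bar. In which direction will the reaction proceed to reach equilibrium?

to the left

Qp = P(PQ)³ / (P(G)²·P(Z₂)²·P(DE)²) = (0.018)³ / ((0.051)²·(1.1)²·(0.011)²) = 15
Qp = 15 > Kp = 3.3, so the reverse reaction proceeds.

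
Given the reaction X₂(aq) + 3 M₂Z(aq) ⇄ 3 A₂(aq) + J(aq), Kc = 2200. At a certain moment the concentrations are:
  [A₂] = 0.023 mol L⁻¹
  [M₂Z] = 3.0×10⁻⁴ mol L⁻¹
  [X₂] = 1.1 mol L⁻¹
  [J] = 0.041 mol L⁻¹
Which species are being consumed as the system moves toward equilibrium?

A₂, J (products)

Qc = [A₂]³·[J] / ([X₂]·[M₂Z]³) = (0.023)³·(0.041) / ((1.1)·(3.0×10⁻⁴)³) = 17000
Qc = 17000 > Kc = 2200: net reverse reaction.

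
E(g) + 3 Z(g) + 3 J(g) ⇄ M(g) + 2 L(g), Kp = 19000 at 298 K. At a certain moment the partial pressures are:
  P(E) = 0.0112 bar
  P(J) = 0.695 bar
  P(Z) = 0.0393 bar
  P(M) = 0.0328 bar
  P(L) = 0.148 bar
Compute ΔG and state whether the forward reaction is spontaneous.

Qp = P(M)·P(L)² / (P(E)·P(Z)³·P(J)³) = (0.0328)·(0.148)² / ((0.0112)·(0.0393)³·(0.695)³) = 3150
ΔG = RT ln(Qp/Kp) = (8.314 J mol⁻¹ K⁻¹)(298 K) × ln(3150/19000)
   = (2.478 kJ/mol)(-1.797) = -4.45 kJ/mol
ΔG < 0, so the forward reaction is spontaneous (proceeds forward).

ΔG = -4.45 kJ/mol; the forward reaction is spontaneous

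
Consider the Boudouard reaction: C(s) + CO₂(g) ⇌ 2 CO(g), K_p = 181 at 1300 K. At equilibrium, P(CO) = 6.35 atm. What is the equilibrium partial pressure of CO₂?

(C is a pure solid — omitted from K_p.)
At equilibrium, K_p = P(CO)² / P(CO₂) = 181.
(6.35)² / (P(CO₂)) = 181
P(CO₂) = 0.223 atm

P(CO₂) = 0.223 atm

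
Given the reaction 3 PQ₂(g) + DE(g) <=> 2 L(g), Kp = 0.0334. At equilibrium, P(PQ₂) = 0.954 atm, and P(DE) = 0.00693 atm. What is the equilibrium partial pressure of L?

At equilibrium, Kp = P(L)² / (P(PQ₂)³·P(DE)) = 0.0334.
(P(L))² / ((0.954)³·(0.00693)) = 0.0334
P(L)² = 2.01×10⁻⁴ ⇒ P(L) = 0.0142 atm

P(L) = 0.0142 atm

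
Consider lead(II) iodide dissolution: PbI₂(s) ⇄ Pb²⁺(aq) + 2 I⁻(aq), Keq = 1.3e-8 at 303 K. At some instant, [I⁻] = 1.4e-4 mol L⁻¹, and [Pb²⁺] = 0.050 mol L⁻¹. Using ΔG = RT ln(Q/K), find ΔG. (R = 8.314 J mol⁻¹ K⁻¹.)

(PbI₂ is a pure solid — omitted from Q.)
Q = [Pb²⁺]·[I⁻]² = (0.050)·(1.4e-4)² = 9.80e-10
ΔG = RT ln(Q/Keq) = (8.314 J mol⁻¹ K⁻¹)(303 K) × ln(9.80e-10/1.3e-8)
   = (2.519 kJ/mol)(-2.585) = -6.51 kJ/mol
ΔG < 0, so the forward reaction is spontaneous (proceeds forward).

ΔG = -6.51 kJ/mol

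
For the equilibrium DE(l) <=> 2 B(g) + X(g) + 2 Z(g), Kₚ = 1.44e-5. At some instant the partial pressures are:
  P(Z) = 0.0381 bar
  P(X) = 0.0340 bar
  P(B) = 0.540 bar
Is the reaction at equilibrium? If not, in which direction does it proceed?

(DE is a pure liquid — omitted from Qₚ.)
Qₚ = P(B)²·P(X)·P(Z)² = (0.540)²·(0.0340)·(0.0381)² = 1.44e-5
Qₚ = 1.44e-5 = Kₚ, so the system is already at equilibrium.

neither direction; the system is at equilibrium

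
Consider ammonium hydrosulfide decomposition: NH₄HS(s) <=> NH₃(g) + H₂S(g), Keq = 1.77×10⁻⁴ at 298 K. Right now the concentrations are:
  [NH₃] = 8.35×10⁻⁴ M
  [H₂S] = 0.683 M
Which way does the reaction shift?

(NH₄HS is a pure solid — omitted from Q.)
Q = [NH₃]·[H₂S] = (8.35×10⁻⁴)·(0.683) = 5.70×10⁻⁴
Q = 5.70×10⁻⁴ > Keq = 1.77×10⁻⁴, so the reverse reaction proceeds.

toward reactants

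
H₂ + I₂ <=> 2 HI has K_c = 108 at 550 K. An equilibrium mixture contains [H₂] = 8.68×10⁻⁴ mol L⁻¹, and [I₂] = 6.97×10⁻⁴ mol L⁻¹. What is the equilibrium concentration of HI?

At equilibrium, K_c = [HI]² / ([H₂]·[I₂]) = 108.
([HI])² / ((8.68×10⁻⁴)·(6.97×10⁻⁴)) = 108
[HI]² = 6.53×10⁻⁵ ⇒ [HI] = 0.00808 mol L⁻¹

[HI] = 0.00808 mol L⁻¹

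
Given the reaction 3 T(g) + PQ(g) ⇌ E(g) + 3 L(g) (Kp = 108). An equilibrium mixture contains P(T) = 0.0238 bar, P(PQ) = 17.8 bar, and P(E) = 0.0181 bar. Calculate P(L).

At equilibrium, Kp = P(E)·P(L)³ / (P(T)³·P(PQ)) = 108.
(0.0181)·(P(L))³ / ((0.0238)³·(17.8)) = 108
P(L)³ = 1.43 ⇒ P(L) = 1.13 bar

P(L) = 1.13 bar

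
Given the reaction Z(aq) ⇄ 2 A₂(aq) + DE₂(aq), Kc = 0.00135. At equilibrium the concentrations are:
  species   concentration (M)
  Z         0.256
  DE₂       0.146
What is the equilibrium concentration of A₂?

At equilibrium, Kc = [A₂]²·[DE₂] / [Z] = 0.00135.
([A₂])²·(0.146) / (0.256) = 0.00135
[A₂]² = 0.00237 ⇒ [A₂] = 0.0487 M

[A₂] = 0.0487 M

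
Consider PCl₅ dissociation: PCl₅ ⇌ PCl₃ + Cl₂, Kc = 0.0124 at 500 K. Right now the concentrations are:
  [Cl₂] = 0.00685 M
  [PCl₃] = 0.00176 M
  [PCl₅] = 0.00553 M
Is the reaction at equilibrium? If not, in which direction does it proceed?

Qc = [PCl₃]·[Cl₂] / [PCl₅] = (0.00176)·(0.00685) / (0.00553) = 0.00218
Qc = 0.00218 < Kc = 0.0124, so the forward reaction proceeds.

to the right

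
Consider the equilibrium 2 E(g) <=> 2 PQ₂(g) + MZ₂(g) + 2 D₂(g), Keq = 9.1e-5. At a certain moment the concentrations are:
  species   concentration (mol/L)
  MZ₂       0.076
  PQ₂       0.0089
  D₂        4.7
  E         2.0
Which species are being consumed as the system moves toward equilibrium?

Q = [PQ₂]²·[MZ₂]·[D₂]² / [E]² = (0.0089)²·(0.076)·(4.7)² / (2.0)² = 3.3e-5
Q = 3.3e-5 < Keq = 9.1e-5: net forward reaction.

E (reactants)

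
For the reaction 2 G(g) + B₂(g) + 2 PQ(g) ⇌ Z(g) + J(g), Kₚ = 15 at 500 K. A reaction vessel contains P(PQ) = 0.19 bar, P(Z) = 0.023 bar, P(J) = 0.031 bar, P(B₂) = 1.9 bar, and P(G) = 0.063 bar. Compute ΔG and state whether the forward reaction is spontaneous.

Qₚ = P(Z)·P(J) / (P(G)²·P(B₂)·P(PQ)²) = (0.023)·(0.031) / ((0.063)²·(1.9)·(0.19)²) = 2.62
ΔG = RT ln(Qₚ/Kₚ) = (8.314 J mol⁻¹ K⁻¹)(500 K) × ln(2.62/15)
   = (4.157 kJ/mol)(-1.745) = -7.25 kJ/mol
ΔG < 0, so the forward reaction is spontaneous (proceeds forward).

ΔG = -7.25 kJ/mol; the forward reaction is spontaneous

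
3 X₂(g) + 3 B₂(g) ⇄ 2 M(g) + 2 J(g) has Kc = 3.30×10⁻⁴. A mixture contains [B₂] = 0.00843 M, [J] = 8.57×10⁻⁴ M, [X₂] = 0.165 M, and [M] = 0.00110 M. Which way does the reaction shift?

no net change (already at equilibrium)

Qc = [M]²·[J]² / ([X₂]³·[B₂]³) = (0.00110)²·(8.57×10⁻⁴)² / ((0.165)³·(0.00843)³) = 3.30×10⁻⁴
Qc = 3.30×10⁻⁴ = Kc, so the system is already at equilibrium.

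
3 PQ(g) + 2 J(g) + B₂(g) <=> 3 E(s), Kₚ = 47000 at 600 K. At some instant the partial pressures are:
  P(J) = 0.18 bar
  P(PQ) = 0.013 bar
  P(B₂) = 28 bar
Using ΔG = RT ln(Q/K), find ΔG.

(E is a pure solid — omitted from Qₚ.)
Qₚ = 1 / (P(PQ)³·P(J)²·P(B₂)) = 1 / ((0.013)³·(0.18)²·(28)) = 5.02e5
ΔG = RT ln(Qₚ/Kₚ) = (8.314 J mol⁻¹ K⁻¹)(600 K) × ln(5.02e5/47000)
   = (4.988 kJ/mol)(2.368) = 11.8 kJ/mol
ΔG > 0, so the forward reaction is non-spontaneous (proceeds in reverse).

ΔG = 11.8 kJ/mol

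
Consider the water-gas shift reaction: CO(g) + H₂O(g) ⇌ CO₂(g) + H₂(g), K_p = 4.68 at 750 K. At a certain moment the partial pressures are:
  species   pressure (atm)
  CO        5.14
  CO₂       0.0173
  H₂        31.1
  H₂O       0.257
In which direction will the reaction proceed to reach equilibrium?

to the right

Q_p = P(CO₂)·P(H₂) / (P(CO)·P(H₂O)) = (0.0173)·(31.1) / ((5.14)·(0.257)) = 0.407
Q_p = 0.407 < K_p = 4.68, so the forward reaction proceeds.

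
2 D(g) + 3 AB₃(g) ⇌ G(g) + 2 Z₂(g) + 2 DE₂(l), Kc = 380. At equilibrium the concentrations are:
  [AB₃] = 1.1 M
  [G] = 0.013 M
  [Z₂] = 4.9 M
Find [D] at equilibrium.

(DE₂ is a pure liquid — omitted from Kc.)
At equilibrium, Kc = [G]·[Z₂]² / ([D]²·[AB₃]³) = 380.
(0.013)·(4.9)² / (([D])²·(1.1)³) = 380
[D]² = 6.17e-4 ⇒ [D] = 0.025 M

[D] = 0.025 M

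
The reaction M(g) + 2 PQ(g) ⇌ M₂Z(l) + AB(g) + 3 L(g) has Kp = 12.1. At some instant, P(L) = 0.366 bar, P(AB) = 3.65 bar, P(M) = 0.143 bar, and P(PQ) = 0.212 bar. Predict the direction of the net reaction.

reverse (toward reactants)

(M₂Z is a pure liquid — omitted from Qp.)
Qp = P(AB)·P(L)³ / (P(M)·P(PQ)²) = (3.65)·(0.366)³ / ((0.143)·(0.212)²) = 27.8
Qp = 27.8 > Kp = 12.1, so the reverse reaction proceeds.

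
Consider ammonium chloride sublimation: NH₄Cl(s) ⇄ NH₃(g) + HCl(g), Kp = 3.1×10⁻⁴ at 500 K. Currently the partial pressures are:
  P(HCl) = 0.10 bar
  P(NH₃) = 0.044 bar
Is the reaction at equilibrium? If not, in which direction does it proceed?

to the left

(NH₄Cl is a pure solid — omitted from Qp.)
Qp = P(NH₃)·P(HCl) = (0.044)·(0.10) = 0.0044
Qp = 0.0044 > Kp = 3.1×10⁻⁴, so the reverse reaction proceeds.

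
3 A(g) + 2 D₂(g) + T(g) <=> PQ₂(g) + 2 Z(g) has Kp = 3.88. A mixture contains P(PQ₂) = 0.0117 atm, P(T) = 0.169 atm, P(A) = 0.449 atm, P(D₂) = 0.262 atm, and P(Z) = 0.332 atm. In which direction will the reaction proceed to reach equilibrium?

Qp = P(PQ₂)·P(Z)² / (P(A)³·P(D₂)²·P(T)) = (0.0117)·(0.332)² / ((0.449)³·(0.262)²·(0.169)) = 1.23
Qp = 1.23 < Kp = 3.88, so the forward reaction proceeds.

in the forward direction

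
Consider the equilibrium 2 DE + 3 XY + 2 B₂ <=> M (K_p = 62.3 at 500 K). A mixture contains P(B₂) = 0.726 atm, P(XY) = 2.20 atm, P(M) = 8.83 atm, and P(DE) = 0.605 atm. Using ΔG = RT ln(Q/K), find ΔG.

ΔG = -11.1 kJ/mol

Q_p = P(M) / (P(DE)²·P(XY)³·P(B₂)²) = (8.83) / ((0.605)²·(2.20)³·(0.726)²) = 4.30
ΔG = RT ln(Q_p/K_p) = (8.314 J mol⁻¹ K⁻¹)(500 K) × ln(4.30/62.3)
   = (4.157 kJ/mol)(-2.673) = -11.1 kJ/mol
ΔG < 0, so the forward reaction is spontaneous (proceeds forward).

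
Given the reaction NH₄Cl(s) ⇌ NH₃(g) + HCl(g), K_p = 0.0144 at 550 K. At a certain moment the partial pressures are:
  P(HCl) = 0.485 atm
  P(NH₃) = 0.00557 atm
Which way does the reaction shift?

(NH₄Cl is a pure solid — omitted from Q_p.)
Q_p = P(NH₃)·P(HCl) = (0.00557)·(0.485) = 0.00270
Q_p = 0.00270 < K_p = 0.0144, so the forward reaction proceeds.

in the forward direction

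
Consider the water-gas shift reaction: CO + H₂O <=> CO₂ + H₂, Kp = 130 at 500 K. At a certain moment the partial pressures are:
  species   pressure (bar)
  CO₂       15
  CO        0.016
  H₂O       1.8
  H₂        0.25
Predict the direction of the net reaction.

neither direction; the system is at equilibrium

Qp = P(CO₂)·P(H₂) / (P(CO)·P(H₂O)) = (15)·(0.25) / ((0.016)·(1.8)) = 130
Qp = 130 = Kp, so the system is already at equilibrium.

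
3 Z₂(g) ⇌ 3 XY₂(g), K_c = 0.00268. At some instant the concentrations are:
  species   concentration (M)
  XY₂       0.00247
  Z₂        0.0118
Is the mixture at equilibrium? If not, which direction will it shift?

no; Q > K, reaction proceeds in reverse

Q_c = [XY₂]³ / [Z₂]³ = (0.00247)³ / (0.0118)³ = 0.00917
Q_c = 0.00917 > K_c = 0.00268: net reverse reaction.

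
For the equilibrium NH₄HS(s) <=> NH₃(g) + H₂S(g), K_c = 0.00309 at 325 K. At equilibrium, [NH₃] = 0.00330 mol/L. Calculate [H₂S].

(NH₄HS is a pure solid — omitted from K_c.)
At equilibrium, K_c = [NH₃]·[H₂S] = 0.00309.
(0.00330)·([H₂S]) = 0.00309
[H₂S] = 0.936 mol/L

[H₂S] = 0.936 mol/L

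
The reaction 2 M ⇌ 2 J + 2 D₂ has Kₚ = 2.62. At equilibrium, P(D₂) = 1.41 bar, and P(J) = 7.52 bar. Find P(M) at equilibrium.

P(M) = 6.55 bar

At equilibrium, Kₚ = P(J)²·P(D₂)² / P(M)² = 2.62.
(7.52)²·(1.41)² / (P(M))² = 2.62
P(M)² = 42.9 ⇒ P(M) = 6.55 bar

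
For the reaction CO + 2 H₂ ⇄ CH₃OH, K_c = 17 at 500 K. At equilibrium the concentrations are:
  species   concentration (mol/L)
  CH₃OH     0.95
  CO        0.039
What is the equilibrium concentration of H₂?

At equilibrium, K_c = [CH₃OH] / ([CO]·[H₂]²) = 17.
(0.95) / ((0.039)·([H₂])²) = 17
[H₂]² = 1.43 ⇒ [H₂] = 1.2 mol/L

[H₂] = 1.2 mol/L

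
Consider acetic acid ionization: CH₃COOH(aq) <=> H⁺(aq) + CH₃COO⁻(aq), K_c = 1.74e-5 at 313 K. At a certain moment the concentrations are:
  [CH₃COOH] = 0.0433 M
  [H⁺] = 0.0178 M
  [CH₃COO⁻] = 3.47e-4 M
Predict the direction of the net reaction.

toward reactants

Q_c = [H⁺]·[CH₃COO⁻] / [CH₃COOH] = (0.0178)·(3.47e-4) / (0.0433) = 1.43e-4
Q_c = 1.43e-4 > K_c = 1.74e-5, so the reverse reaction proceeds.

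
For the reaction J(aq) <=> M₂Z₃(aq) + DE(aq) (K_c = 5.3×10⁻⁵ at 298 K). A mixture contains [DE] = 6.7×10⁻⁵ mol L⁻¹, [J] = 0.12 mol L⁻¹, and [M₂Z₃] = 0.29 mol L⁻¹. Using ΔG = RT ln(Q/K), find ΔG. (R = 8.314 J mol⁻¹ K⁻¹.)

Q_c = [M₂Z₃]·[DE] / [J] = (0.29)·(6.7×10⁻⁵) / (0.12) = 1.62×10⁻⁴
ΔG = RT ln(Q_c/K_c) = (8.314 J mol⁻¹ K⁻¹)(298 K) × ln(1.62×10⁻⁴/5.3×10⁻⁵)
   = (2.478 kJ/mol)(1.117) = 2.77 kJ/mol
ΔG > 0, so the forward reaction is non-spontaneous (proceeds in reverse).

ΔG = 2.77 kJ/mol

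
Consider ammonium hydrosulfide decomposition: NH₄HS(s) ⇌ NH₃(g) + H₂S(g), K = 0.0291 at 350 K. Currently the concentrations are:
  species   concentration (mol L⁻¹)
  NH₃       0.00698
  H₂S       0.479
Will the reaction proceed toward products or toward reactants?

in the forward direction

(NH₄HS is a pure solid — omitted from Q.)
Q = [NH₃]·[H₂S] = (0.00698)·(0.479) = 0.00334
Q = 0.00334 < K = 0.0291, so the forward reaction proceeds.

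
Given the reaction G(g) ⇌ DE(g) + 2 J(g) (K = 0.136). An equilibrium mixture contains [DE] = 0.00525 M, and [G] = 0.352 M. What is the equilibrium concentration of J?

At equilibrium, K = [DE]·[J]² / [G] = 0.136.
(0.00525)·([J])² / (0.352) = 0.136
[J]² = 9.12 ⇒ [J] = 3.02 M

[J] = 3.02 M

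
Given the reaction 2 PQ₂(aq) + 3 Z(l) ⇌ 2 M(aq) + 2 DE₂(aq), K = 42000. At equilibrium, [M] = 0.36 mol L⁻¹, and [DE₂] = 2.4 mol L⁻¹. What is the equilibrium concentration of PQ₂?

[PQ₂] = 0.0042 mol L⁻¹

(Z is a pure liquid — omitted from K.)
At equilibrium, K = [M]²·[DE₂]² / [PQ₂]² = 42000.
(0.36)²·(2.4)² / ([PQ₂])² = 42000
[PQ₂]² = 1.78×10⁻⁵ ⇒ [PQ₂] = 0.0042 mol L⁻¹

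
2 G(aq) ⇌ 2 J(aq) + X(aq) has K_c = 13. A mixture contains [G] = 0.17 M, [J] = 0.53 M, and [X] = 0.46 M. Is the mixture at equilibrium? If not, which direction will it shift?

Q_c = [J]²·[X] / [G]² = (0.53)²·(0.46) / (0.17)² = 4.5
Q_c = 4.5 < K_c = 13: net forward reaction.

no; Q < K, reaction proceeds forward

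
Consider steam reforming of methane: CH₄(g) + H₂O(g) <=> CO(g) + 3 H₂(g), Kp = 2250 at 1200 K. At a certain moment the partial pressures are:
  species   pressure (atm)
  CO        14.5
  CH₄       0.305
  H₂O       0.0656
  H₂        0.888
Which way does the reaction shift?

Qp = P(CO)·P(H₂)³ / (P(CH₄)·P(H₂O)) = (14.5)·(0.888)³ / ((0.305)·(0.0656)) = 507
Qp = 507 < Kp = 2250, so the forward reaction proceeds.

forward (toward products)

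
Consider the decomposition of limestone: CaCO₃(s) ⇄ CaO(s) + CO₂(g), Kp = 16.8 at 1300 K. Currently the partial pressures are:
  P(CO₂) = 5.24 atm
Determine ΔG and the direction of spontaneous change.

ΔG = -12.6 kJ/mol; the forward reaction is spontaneous

(CaCO₃, CaO are pure solids — omitted from Qp.)
Qp = P(CO₂) = 5.24
ΔG = RT ln(Qp/Kp) = (8.314 J mol⁻¹ K⁻¹)(1300 K) × ln(5.24/16.8)
   = (10.81 kJ/mol)(-1.165) = -12.6 kJ/mol
ΔG < 0, so the forward reaction is spontaneous (proceeds forward).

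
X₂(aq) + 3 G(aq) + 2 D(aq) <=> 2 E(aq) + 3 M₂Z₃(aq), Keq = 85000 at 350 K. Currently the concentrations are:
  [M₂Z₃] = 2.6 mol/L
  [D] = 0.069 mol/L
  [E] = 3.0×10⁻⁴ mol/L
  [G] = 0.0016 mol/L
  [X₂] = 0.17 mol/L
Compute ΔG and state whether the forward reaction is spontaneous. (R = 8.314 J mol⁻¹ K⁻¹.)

ΔG = 5.02 kJ/mol; the forward reaction is non-spontaneous

Q = [E]²·[M₂Z₃]³ / ([X₂]·[G]³·[D]²) = (3.0×10⁻⁴)²·(2.6)³ / ((0.17)·(0.0016)³·(0.069)²) = 4.77×10⁵
ΔG = RT ln(Q/Keq) = (8.314 J mol⁻¹ K⁻¹)(350 K) × ln(4.77×10⁵/85000)
   = (2.910 kJ/mol)(1.725) = 5.02 kJ/mol
ΔG > 0, so the forward reaction is non-spontaneous (proceeds in reverse).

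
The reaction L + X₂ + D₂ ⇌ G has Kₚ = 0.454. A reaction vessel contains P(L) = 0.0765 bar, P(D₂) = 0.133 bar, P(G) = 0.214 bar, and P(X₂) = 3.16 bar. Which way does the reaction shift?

to the left

Qₚ = P(G) / (P(L)·P(X₂)·P(D₂)) = (0.214) / ((0.0765)·(3.16)·(0.133)) = 6.66
Qₚ = 6.66 > Kₚ = 0.454, so the reverse reaction proceeds.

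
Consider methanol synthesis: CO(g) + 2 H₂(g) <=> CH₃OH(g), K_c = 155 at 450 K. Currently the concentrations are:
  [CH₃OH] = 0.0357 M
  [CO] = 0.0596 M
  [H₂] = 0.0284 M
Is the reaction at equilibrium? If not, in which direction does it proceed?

Q_c = [CH₃OH] / ([CO]·[H₂]²) = (0.0357) / ((0.0596)·(0.0284)²) = 743
Q_c = 743 > K_c = 155, so the reverse reaction proceeds.

to the left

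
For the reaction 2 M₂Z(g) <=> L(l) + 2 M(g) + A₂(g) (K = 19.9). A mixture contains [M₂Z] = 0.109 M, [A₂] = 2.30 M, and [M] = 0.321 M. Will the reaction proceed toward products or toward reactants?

(L is a pure liquid — omitted from Q.)
Q = [M]²·[A₂] / [M₂Z]² = (0.321)²·(2.30) / (0.109)² = 19.9
Q = 19.9 = K, so the system is already at equilibrium.

at equilibrium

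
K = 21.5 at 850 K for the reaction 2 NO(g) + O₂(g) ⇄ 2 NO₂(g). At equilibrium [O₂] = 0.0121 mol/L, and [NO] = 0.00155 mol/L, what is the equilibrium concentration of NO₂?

[NO₂] = 7.91e-4 mol/L

At equilibrium, K = [NO₂]² / ([NO]²·[O₂]) = 21.5.
([NO₂])² / ((0.00155)²·(0.0121)) = 21.5
[NO₂]² = 6.25e-7 ⇒ [NO₂] = 7.91e-4 mol/L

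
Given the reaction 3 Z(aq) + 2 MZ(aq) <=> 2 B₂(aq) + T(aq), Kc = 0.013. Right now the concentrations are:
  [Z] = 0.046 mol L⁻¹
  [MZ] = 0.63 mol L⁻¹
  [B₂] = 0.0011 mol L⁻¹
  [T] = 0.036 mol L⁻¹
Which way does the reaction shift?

toward products

Qc = [B₂]²·[T] / ([Z]³·[MZ]²) = (0.0011)²·(0.036) / ((0.046)³·(0.63)²) = 0.0011
Qc = 0.0011 < Kc = 0.013, so the forward reaction proceeds.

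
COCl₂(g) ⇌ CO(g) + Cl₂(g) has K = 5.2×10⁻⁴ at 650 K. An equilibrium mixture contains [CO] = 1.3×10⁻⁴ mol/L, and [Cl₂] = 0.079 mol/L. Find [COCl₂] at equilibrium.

[COCl₂] = 0.020 mol/L

At equilibrium, K = [CO]·[Cl₂] / [COCl₂] = 5.2×10⁻⁴.
(1.3×10⁻⁴)·(0.079) / ([COCl₂]) = 5.2×10⁻⁴
[COCl₂] = 0.0198 = 0.020 mol/L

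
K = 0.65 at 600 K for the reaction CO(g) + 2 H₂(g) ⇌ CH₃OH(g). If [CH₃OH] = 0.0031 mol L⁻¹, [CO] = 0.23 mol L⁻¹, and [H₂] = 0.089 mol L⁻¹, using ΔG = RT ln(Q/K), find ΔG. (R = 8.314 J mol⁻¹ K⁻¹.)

ΔG = 4.80 kJ/mol

Q = [CH₃OH] / ([CO]·[H₂]²) = (0.0031) / ((0.23)·(0.089)²) = 1.70
ΔG = RT ln(Q/K) = (8.314 J mol⁻¹ K⁻¹)(600 K) × ln(1.70/0.65)
   = (4.988 kJ/mol)(0.9614) = 4.80 kJ/mol
ΔG > 0, so the forward reaction is non-spontaneous (proceeds in reverse).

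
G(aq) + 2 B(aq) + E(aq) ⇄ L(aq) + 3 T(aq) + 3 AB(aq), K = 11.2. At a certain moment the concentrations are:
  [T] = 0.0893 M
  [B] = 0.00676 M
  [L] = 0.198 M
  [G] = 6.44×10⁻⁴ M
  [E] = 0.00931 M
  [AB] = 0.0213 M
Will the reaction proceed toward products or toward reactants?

forward (toward products)

Q = [L]·[T]³·[AB]³ / ([G]·[B]²·[E]) = (0.198)·(0.0893)³·(0.0213)³ / ((6.44×10⁻⁴)·(0.00676)²·(0.00931)) = 4.97
Q = 4.97 < K = 11.2, so the forward reaction proceeds.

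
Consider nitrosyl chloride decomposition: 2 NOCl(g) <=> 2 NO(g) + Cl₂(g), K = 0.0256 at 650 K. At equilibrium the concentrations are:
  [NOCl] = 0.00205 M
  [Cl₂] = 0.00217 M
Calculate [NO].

At equilibrium, K = [NO]²·[Cl₂] / [NOCl]² = 0.0256.
([NO])²·(0.00217) / (0.00205)² = 0.0256
[NO]² = 4.96e-5 ⇒ [NO] = 0.00704 M

[NO] = 0.00704 M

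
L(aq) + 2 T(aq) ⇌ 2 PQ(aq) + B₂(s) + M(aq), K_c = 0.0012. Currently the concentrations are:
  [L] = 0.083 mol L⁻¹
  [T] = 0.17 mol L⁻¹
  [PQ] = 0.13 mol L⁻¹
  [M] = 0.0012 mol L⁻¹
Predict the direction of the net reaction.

toward reactants

(B₂ is a pure solid — omitted from Q_c.)
Q_c = [PQ]²·[M] / ([L]·[T]²) = (0.13)²·(0.0012) / ((0.083)·(0.17)²) = 0.0085
Q_c = 0.0085 > K_c = 0.0012, so the reverse reaction proceeds.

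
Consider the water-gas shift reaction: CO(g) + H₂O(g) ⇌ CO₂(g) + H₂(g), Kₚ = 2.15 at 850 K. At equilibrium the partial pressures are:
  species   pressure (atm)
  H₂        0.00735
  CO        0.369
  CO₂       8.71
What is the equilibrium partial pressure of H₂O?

P(H₂O) = 0.0807 atm

At equilibrium, Kₚ = P(CO₂)·P(H₂) / (P(CO)·P(H₂O)) = 2.15.
(8.71)·(0.00735) / ((0.369)·(P(H₂O))) = 2.15
P(H₂O) = 0.0807 atm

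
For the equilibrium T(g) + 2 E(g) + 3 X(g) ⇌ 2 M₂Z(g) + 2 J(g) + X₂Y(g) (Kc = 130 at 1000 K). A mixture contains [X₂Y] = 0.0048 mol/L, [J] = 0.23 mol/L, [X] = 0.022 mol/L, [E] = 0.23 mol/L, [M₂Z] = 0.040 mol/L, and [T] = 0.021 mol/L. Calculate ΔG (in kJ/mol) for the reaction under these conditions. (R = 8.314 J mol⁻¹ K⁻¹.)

Qc = [M₂Z]²·[J]²·[X₂Y] / ([T]·[E]²·[X]³) = (0.040)²·(0.23)²·(0.0048) / ((0.021)·(0.23)²·(0.022)³) = 34.3
ΔG = RT ln(Qc/Kc) = (8.314 J mol⁻¹ K⁻¹)(1000 K) × ln(34.3/130)
   = (8.314 kJ/mol)(-1.332) = -11.1 kJ/mol
ΔG < 0, so the forward reaction is spontaneous (proceeds forward).

ΔG = -11.1 kJ/mol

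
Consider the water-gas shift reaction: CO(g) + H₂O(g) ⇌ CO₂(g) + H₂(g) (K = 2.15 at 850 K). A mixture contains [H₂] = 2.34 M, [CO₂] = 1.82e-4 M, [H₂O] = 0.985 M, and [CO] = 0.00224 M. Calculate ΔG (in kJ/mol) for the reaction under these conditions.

ΔG = -17.0 kJ/mol

Q = [CO₂]·[H₂] / ([CO]·[H₂O]) = (1.82e-4)·(2.34) / ((0.00224)·(0.985)) = 0.193
ΔG = RT ln(Q/K) = (8.314 J mol⁻¹ K⁻¹)(850 K) × ln(0.193/2.15)
   = (7.067 kJ/mol)(-2.411) = -17.0 kJ/mol
ΔG < 0, so the forward reaction is spontaneous (proceeds forward).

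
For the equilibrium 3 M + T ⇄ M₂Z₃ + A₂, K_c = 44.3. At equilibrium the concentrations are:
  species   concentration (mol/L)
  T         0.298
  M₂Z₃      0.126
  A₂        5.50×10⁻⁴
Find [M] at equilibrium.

[M] = 0.0174 mol/L

At equilibrium, K_c = [M₂Z₃]·[A₂] / ([M]³·[T]) = 44.3.
(0.126)·(5.50×10⁻⁴) / (([M])³·(0.298)) = 44.3
[M]³ = 5.25×10⁻⁶ ⇒ [M] = 0.0174 mol/L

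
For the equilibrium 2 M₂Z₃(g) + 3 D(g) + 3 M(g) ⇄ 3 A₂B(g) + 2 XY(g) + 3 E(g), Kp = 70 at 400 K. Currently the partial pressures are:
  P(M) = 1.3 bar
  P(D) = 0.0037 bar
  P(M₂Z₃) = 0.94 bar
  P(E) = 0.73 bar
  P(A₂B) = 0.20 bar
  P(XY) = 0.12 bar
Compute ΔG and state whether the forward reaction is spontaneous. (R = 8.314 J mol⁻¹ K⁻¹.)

ΔG = 6.23 kJ/mol; the forward reaction is non-spontaneous

Qp = P(A₂B)³·P(XY)²·P(E)³ / (P(M₂Z₃)²·P(D)³·P(M)³) = (0.20)³·(0.12)²·(0.73)³ / ((0.94)²·(0.0037)³·(1.3)³) = 456
ΔG = RT ln(Qp/Kp) = (8.314 J mol⁻¹ K⁻¹)(400 K) × ln(456/70)
   = (3.326 kJ/mol)(1.874) = 6.23 kJ/mol
ΔG > 0, so the forward reaction is non-spontaneous (proceeds in reverse).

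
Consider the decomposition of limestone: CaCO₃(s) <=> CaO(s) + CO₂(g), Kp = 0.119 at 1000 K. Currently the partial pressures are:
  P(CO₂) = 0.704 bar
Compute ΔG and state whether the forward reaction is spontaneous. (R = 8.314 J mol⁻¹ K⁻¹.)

(CaCO₃, CaO are pure solids — omitted from Qp.)
Qp = P(CO₂) = 0.704
ΔG = RT ln(Qp/Kp) = (8.314 J mol⁻¹ K⁻¹)(1000 K) × ln(0.704/0.119)
   = (8.314 kJ/mol)(1.778) = 14.8 kJ/mol
ΔG > 0, so the forward reaction is non-spontaneous (proceeds in reverse).

ΔG = 14.8 kJ/mol; the forward reaction is non-spontaneous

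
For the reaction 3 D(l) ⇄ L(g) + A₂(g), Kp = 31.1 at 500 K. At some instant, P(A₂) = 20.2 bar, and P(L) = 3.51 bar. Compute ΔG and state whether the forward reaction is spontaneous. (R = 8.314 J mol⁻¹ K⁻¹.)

(D is a pure liquid — omitted from Qp.)
Qp = P(L)·P(A₂) = (3.51)·(20.2) = 70.9
ΔG = RT ln(Qp/Kp) = (8.314 J mol⁻¹ K⁻¹)(500 K) × ln(70.9/31.1)
   = (4.157 kJ/mol)(0.8241) = 3.43 kJ/mol
ΔG > 0, so the forward reaction is non-spontaneous (proceeds in reverse).

ΔG = 3.43 kJ/mol; the forward reaction is non-spontaneous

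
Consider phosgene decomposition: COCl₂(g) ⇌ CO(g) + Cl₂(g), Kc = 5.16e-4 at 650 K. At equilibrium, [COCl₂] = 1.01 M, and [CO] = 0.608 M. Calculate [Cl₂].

At equilibrium, Kc = [CO]·[Cl₂] / [COCl₂] = 5.16e-4.
(0.608)·([Cl₂]) / (1.01) = 5.16e-4
[Cl₂] = 8.57e-4 M

[Cl₂] = 8.57e-4 M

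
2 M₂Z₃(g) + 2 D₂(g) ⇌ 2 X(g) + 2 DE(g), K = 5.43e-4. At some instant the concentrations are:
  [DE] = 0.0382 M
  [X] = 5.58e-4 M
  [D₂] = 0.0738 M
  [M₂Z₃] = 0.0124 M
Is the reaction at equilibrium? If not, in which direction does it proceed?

Q = [X]²·[DE]² / ([M₂Z₃]²·[D₂]²) = (5.58e-4)²·(0.0382)² / ((0.0124)²·(0.0738)²) = 5.43e-4
Q = 5.43e-4 = K, so the system is already at equilibrium.

at equilibrium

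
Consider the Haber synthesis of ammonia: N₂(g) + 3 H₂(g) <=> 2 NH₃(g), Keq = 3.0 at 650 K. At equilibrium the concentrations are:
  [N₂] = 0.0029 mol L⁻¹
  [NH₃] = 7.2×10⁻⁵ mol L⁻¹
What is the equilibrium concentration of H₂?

At equilibrium, Keq = [NH₃]² / ([N₂]·[H₂]³) = 3.0.
(7.2×10⁻⁵)² / ((0.0029)·([H₂])³) = 3.0
[H₂]³ = 5.96×10⁻⁷ ⇒ [H₂] = 0.0084 mol L⁻¹

[H₂] = 0.0084 mol L⁻¹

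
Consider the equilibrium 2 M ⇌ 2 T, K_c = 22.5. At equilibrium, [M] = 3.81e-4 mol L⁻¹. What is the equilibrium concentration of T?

[T] = 0.00181 mol L⁻¹

At equilibrium, K_c = [T]² / [M]² = 22.5.
([T])² / (3.81e-4)² = 22.5
[T]² = 3.27e-6 ⇒ [T] = 0.00181 mol L⁻¹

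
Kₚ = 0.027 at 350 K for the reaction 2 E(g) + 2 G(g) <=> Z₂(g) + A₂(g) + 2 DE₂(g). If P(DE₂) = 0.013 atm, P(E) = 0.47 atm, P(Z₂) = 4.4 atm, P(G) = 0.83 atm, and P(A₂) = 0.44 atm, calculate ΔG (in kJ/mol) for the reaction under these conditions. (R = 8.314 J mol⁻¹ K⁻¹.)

Qₚ = P(Z₂)·P(A₂)·P(DE₂)² / (P(E)²·P(G)²) = (4.4)·(0.44)·(0.013)² / ((0.47)²·(0.83)²) = 0.00215
ΔG = RT ln(Qₚ/Kₚ) = (8.314 J mol⁻¹ K⁻¹)(350 K) × ln(0.00215/0.027)
   = (2.910 kJ/mol)(-2.530) = -7.36 kJ/mol
ΔG < 0, so the forward reaction is spontaneous (proceeds forward).

ΔG = -7.36 kJ/mol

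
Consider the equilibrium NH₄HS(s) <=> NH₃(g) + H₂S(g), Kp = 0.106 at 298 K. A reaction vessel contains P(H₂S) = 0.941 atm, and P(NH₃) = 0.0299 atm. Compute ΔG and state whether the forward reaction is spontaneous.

ΔG = -3.29 kJ/mol; the forward reaction is spontaneous

(NH₄HS is a pure solid — omitted from Qp.)
Qp = P(NH₃)·P(H₂S) = (0.0299)·(0.941) = 0.0281
ΔG = RT ln(Qp/Kp) = (8.314 J mol⁻¹ K⁻¹)(298 K) × ln(0.0281/0.106)
   = (2.478 kJ/mol)(-1.328) = -3.29 kJ/mol
ΔG < 0, so the forward reaction is spontaneous (proceeds forward).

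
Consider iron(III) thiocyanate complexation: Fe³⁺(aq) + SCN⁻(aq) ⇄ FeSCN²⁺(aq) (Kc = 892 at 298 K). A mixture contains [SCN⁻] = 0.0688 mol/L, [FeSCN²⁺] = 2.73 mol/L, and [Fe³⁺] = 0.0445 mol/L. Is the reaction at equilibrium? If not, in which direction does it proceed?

neither direction; the system is at equilibrium

Qc = [FeSCN²⁺] / ([Fe³⁺]·[SCN⁻]) = (2.73) / ((0.0445)·(0.0688)) = 892
Qc = 892 = Kc, so the system is already at equilibrium.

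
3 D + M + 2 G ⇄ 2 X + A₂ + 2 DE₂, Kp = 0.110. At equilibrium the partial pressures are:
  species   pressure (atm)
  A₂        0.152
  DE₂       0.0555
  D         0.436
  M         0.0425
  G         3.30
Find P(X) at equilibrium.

At equilibrium, Kp = P(X)²·P(A₂)·P(DE₂)² / (P(D)³·P(M)·P(G)²) = 0.110.
(P(X))²·(0.152)·(0.0555)² / ((0.436)³·(0.0425)·(3.30)²) = 0.110
P(X)² = 9.01 ⇒ P(X) = 3.00 atm

P(X) = 3.00 atm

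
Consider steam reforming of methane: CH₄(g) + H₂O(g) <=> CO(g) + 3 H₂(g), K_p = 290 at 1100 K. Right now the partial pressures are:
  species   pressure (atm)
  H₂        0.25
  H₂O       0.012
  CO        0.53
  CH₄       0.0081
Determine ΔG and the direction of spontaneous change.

Q_p = P(CO)·P(H₂)³ / (P(CH₄)·P(H₂O)) = (0.53)·(0.25)³ / ((0.0081)·(0.012)) = 85.2
ΔG = RT ln(Q_p/K_p) = (8.314 J mol⁻¹ K⁻¹)(1100 K) × ln(85.2/290)
   = (9.145 kJ/mol)(-1.225) = -11.2 kJ/mol
ΔG < 0, so the forward reaction is spontaneous (proceeds forward).

ΔG = -11.2 kJ/mol; the forward reaction is spontaneous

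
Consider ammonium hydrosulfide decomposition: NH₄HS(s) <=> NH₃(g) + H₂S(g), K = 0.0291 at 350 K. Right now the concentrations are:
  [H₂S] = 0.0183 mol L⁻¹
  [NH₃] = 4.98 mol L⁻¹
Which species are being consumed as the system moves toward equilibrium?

(NH₄HS is a pure solid — omitted from Q.)
Q = [NH₃]·[H₂S] = (4.98)·(0.0183) = 0.0911
Q = 0.0911 > K = 0.0291: net reverse reaction.

NH₃, H₂S (products)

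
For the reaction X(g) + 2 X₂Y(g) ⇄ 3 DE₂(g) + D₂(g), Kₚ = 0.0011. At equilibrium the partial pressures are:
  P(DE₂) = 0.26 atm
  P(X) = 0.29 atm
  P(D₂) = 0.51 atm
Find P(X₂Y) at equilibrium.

At equilibrium, Kₚ = P(DE₂)³·P(D₂) / (P(X)·P(X₂Y)²) = 0.0011.
(0.26)³·(0.51) / ((0.29)·(P(X₂Y))²) = 0.0011
P(X₂Y)² = 28.1 ⇒ P(X₂Y) = 5.3 atm

P(X₂Y) = 5.3 atm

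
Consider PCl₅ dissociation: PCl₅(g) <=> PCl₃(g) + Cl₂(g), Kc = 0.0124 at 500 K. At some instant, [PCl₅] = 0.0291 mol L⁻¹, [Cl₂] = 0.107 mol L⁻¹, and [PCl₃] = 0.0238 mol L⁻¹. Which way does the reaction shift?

Qc = [PCl₃]·[Cl₂] / [PCl₅] = (0.0238)·(0.107) / (0.0291) = 0.0875
Qc = 0.0875 > Kc = 0.0124, so the reverse reaction proceeds.

to the left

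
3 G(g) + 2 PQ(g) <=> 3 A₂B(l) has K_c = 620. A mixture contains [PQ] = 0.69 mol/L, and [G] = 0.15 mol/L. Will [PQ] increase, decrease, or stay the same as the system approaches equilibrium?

(A₂B is a pure liquid — omitted from Q_c.)
Q_c = 1 / ([G]³·[PQ]²) = 1 / ((0.15)³·(0.69)²) = 620
Q_c = 620 = K_c; the system is at equilibrium.

stay the same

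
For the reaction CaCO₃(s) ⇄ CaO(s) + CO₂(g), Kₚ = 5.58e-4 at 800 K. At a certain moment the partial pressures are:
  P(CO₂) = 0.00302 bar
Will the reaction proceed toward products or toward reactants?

reverse (toward reactants)

(CaCO₃, CaO are pure solids — omitted from Qₚ.)
Qₚ = P(CO₂) = 0.00302
Qₚ = 0.00302 > Kₚ = 5.58e-4, so the reverse reaction proceeds.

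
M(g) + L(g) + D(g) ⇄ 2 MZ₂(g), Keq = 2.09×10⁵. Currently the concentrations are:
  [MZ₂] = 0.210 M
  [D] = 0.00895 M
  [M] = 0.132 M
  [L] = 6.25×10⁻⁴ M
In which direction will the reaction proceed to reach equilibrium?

forward (toward products)

Q = [MZ₂]² / ([M]·[L]·[D]) = (0.210)² / ((0.132)·(6.25×10⁻⁴)·(0.00895)) = 59700
Q = 59700 < Keq = 2.09×10⁵, so the forward reaction proceeds.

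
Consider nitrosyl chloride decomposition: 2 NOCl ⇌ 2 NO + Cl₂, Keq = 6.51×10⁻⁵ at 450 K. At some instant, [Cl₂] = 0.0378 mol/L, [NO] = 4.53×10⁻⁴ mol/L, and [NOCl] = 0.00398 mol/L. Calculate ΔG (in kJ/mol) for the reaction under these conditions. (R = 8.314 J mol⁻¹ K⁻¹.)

Q = [NO]²·[Cl₂] / [NOCl]² = (4.53×10⁻⁴)²·(0.0378) / (0.00398)² = 4.90×10⁻⁴
ΔG = RT ln(Q/Keq) = (8.314 J mol⁻¹ K⁻¹)(450 K) × ln(4.90×10⁻⁴/6.51×10⁻⁵)
   = (3.741 kJ/mol)(2.018) = 7.55 kJ/mol
ΔG > 0, so the forward reaction is non-spontaneous (proceeds in reverse).

ΔG = 7.55 kJ/mol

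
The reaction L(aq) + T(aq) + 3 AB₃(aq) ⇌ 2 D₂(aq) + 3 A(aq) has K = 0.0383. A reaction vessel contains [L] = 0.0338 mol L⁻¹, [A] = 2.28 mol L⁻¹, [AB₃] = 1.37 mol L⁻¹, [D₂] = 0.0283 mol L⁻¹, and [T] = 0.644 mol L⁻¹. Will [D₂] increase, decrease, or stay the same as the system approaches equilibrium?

Q = [D₂]²·[A]³ / ([L]·[T]·[AB₃]³) = (0.0283)²·(2.28)³ / ((0.0338)·(0.644)·(1.37)³) = 0.170
Q = 0.170 > K = 0.0383: net reverse reaction.
D₂ is a product, so it decreases.

decrease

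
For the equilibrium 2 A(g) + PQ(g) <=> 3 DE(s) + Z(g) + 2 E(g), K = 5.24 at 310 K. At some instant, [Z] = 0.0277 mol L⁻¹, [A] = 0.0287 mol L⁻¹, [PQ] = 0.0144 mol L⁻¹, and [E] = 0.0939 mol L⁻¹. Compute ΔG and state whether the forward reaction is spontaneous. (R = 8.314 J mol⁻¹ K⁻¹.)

(DE is a pure solid — omitted from Q.)
Q = [Z]·[E]² / ([A]²·[PQ]) = (0.0277)·(0.0939)² / ((0.0287)²·(0.0144)) = 20.6
ΔG = RT ln(Q/K) = (8.314 J mol⁻¹ K⁻¹)(310 K) × ln(20.6/5.24)
   = (2.577 kJ/mol)(1.369) = 3.53 kJ/mol
ΔG > 0, so the forward reaction is non-spontaneous (proceeds in reverse).

ΔG = 3.53 kJ/mol; the forward reaction is non-spontaneous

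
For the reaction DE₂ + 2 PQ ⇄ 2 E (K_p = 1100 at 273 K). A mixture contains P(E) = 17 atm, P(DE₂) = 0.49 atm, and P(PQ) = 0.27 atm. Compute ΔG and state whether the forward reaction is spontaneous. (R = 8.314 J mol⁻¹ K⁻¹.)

ΔG = 4.53 kJ/mol; the forward reaction is non-spontaneous

Q_p = P(E)² / (P(DE₂)·P(PQ)²) = (17)² / ((0.49)·(0.27)²) = 8090
ΔG = RT ln(Q_p/K_p) = (8.314 J mol⁻¹ K⁻¹)(273 K) × ln(8090/1100)
   = (2.270 kJ/mol)(1.995) = 4.53 kJ/mol
ΔG > 0, so the forward reaction is non-spontaneous (proceeds in reverse).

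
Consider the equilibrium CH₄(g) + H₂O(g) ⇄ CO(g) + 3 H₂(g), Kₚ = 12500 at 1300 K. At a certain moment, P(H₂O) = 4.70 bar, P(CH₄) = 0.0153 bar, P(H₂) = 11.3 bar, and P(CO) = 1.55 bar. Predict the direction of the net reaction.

to the left

Qₚ = P(CO)·P(H₂)³ / (P(CH₄)·P(H₂O)) = (1.55)·(11.3)³ / ((0.0153)·(4.70)) = 31100
Qₚ = 31100 > Kₚ = 12500, so the reverse reaction proceeds.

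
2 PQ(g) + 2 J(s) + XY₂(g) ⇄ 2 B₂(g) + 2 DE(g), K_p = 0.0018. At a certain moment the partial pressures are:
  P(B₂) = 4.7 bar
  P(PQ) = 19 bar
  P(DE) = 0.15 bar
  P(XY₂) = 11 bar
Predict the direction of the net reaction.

in the forward direction

(J is a pure solid — omitted from Q_p.)
Q_p = P(B₂)²·P(DE)² / (P(PQ)²·P(XY₂)) = (4.7)²·(0.15)² / ((19)²·(11)) = 1.3×10⁻⁴
Q_p = 1.3×10⁻⁴ < K_p = 0.0018, so the forward reaction proceeds.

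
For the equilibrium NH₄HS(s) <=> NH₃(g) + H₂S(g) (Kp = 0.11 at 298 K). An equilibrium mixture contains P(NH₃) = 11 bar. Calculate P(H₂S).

(NH₄HS is a pure solid — omitted from Kp.)
At equilibrium, Kp = P(NH₃)·P(H₂S) = 0.11.
(11)·(P(H₂S)) = 0.11
P(H₂S) = 0.0100 = 0.010 bar

P(H₂S) = 0.010 bar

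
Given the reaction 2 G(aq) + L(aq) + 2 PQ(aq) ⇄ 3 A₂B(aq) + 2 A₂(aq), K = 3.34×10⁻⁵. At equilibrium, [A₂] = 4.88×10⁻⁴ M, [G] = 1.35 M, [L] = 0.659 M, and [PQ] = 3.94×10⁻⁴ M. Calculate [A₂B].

At equilibrium, K = [A₂B]³·[A₂]² / ([G]²·[L]·[PQ]²) = 3.34×10⁻⁵.
([A₂B])³·(4.88×10⁻⁴)² / ((1.35)²·(0.659)·(3.94×10⁻⁴)²) = 3.34×10⁻⁵
[A₂B]³ = 2.61×10⁻⁵ ⇒ [A₂B] = 0.0297 M

[A₂B] = 0.0297 M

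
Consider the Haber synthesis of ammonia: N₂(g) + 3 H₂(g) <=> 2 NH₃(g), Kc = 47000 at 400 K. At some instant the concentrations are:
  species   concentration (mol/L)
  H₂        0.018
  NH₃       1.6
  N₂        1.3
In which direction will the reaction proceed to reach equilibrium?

in the reverse direction

Qc = [NH₃]² / ([N₂]·[H₂]³) = (1.6)² / ((1.3)·(0.018)³) = 3.4e5
Qc = 3.4e5 > Kc = 47000, so the reverse reaction proceeds.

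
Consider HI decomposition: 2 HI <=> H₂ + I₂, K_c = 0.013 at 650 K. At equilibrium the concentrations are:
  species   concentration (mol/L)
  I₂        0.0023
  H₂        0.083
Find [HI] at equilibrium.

[HI] = 0.12 mol/L

At equilibrium, K_c = [H₂]·[I₂] / [HI]² = 0.013.
(0.083)·(0.0023) / ([HI])² = 0.013
[HI]² = 0.0147 ⇒ [HI] = 0.12 mol/L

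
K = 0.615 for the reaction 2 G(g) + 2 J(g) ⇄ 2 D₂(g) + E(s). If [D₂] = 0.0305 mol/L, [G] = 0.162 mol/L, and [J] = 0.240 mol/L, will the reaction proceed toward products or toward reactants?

neither direction; the system is at equilibrium

(E is a pure solid — omitted from Q.)
Q = [D₂]² / ([G]²·[J]²) = (0.0305)² / ((0.162)²·(0.240)²) = 0.615
Q = 0.615 = K, so the system is already at equilibrium.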